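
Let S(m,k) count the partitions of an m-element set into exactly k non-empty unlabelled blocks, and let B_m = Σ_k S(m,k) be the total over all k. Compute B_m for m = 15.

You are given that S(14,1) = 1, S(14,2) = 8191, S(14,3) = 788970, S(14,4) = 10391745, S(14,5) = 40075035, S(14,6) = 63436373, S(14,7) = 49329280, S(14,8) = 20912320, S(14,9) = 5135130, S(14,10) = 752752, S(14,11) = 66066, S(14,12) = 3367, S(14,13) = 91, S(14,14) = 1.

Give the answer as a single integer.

row 15: T[15][1]=1·1+0=1  T[15][2]=2·8191+1=16383  T[15][3]=3·788970+8191=2375101  T[15][4]=4·10391745+788970=42355950  T[15][5]=5·40075035+10391745=210766920  T[15][6]=6·63436373+40075035=420693273  T[15][7]=7·49329280+63436373=408741333  T[15][8]=8·20912320+49329280=216627840  T[15][9]=9·5135130+20912320=67128490  T[15][10]=10·752752+5135130=12662650  T[15][11]=11·66066+752752=1479478  T[15][12]=12·3367+66066=106470  T[15][13]=13·91+3367=4550  T[15][14]=14·1+91=105  T[15][15]=15·0+1=1
B_15 = ΣS(15,k) = 1+16383+2375101+42355950+210766920+420693273+408741333+216627840+67128490+12662650+1479478+106470+4550+105+1 = 1382958545

1382958545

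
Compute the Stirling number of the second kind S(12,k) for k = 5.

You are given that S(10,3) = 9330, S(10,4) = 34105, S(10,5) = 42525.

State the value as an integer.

1379400

[11] T[11,4]:4*34105+9330=145750 · T[11,5]:5*42525+34105=246730
[12] T[12,5]:5*246730+145750=1379400
Read S(12,5) = 1379400.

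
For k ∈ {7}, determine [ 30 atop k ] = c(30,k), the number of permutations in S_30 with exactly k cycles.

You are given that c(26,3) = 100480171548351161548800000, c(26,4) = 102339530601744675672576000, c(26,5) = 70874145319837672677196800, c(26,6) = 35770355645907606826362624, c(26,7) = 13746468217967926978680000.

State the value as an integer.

row 27: T[27][4]=26·102339530601744675672576000+100480171548351161548800000=2761307967193712729035776000  T[27][5]=26·70874145319837672677196800+102339530601744675672576000=1945067308917524165279692800  T[27][6]=26·35770355645907606826362624+70874145319837672677196800=1000903392113435450162625024  T[27][7]=26·13746468217967926978680000+35770355645907606826362624=393178529313073708272042624
row 28: T[28][5]=27·1945067308917524165279692800+2761307967193712729035776000=55278125307966865191587481600  T[28][6]=27·1000903392113435450162625024+1945067308917524165279692800=28969458895980281319670568448  T[28][7]=27·393178529313073708272042624+1000903392113435450162625024=11616723683566425573507775872
row 29: T[29][6]=28·28969458895980281319670568448+55278125307966865191587481600=866422974395414742142363398144  T[29][7]=28·11616723683566425573507775872+28969458895980281319670568448=354237722035840197377888292864
row 30: T[30][7]=29·354237722035840197377888292864+866422974395414742142363398144=11139316913434780466101123891200
Read c(30,7) = 11139316913434780466101123891200.

11139316913434780466101123891200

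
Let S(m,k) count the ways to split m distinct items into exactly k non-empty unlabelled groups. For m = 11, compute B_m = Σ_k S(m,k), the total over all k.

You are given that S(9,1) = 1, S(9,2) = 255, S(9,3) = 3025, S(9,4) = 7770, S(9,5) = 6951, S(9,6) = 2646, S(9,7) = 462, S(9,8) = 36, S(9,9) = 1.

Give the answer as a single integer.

678570

@10  (10,1):1·1+0→1, (10,2):255·2+1→511, (10,3):3025·3+255→9330, (10,4):7770·4+3025→34105, (10,5):6951·5+7770→42525, (10,6):2646·6+6951→22827, (10,7):462·7+2646→5880, (10,8):36·8+462→750, (10,9):1·9+36→45, (10,10):0·10+1→1
@11  (11,1):1·1+0→1, (11,2):511·2+1→1023, (11,3):9330·3+511→28501, (11,4):34105·4+9330→145750, (11,5):42525·5+34105→246730, (11,6):22827·6+42525→179487, (11,7):5880·7+22827→63987, (11,8):750·8+5880→11880, (11,9):45·9+750→1155, (11,10):1·10+45→55, (11,11):0·11+1→1
B_11 = ΣS(11,k) = 1+1023+28501+145750+246730+179487+63987+11880+1155+55+1 = 678570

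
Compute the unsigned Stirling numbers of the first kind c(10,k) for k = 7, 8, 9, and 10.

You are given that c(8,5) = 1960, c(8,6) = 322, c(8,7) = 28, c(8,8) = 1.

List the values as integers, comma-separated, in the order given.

[9] T[9,6]:8*322+1960=4536 · T[9,7]:8*28+322=546 · T[9,8]:8*1+28=36 · T[9,9]:8*0+1=1
[10] T[10,7]:9*546+4536=9450 · T[10,8]:9*36+546=870 · T[10,9]:9*1+36=45 · T[10,10]:9*0+1=1
Read c(10,7) = 9450, c(10,8) = 870, c(10,9) = 45, c(10,10) = 1.

9450, 870, 45, 1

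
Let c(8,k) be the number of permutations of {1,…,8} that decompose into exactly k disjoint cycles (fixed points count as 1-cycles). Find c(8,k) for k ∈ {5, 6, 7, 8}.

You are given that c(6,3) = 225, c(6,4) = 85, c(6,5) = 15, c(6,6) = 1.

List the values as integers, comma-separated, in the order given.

1960, 322, 28, 1

@7  (7,4):85·6+225→735, (7,5):15·6+85→175, (7,6):1·6+15→21, (7,7):0·6+1→1
@8  (8,5):175·7+735→1960, (8,6):21·7+175→322, (8,7):1·7+21→28, (8,8):0·7+1→1
Read c(8,5) = 1960, c(8,6) = 322, c(8,7) = 28, c(8,8) = 1.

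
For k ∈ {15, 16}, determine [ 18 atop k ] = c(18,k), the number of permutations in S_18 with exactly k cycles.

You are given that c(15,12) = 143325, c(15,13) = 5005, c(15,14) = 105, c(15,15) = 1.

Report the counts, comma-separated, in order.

468180, 10812

i=16: T(16,13)=143325+15·5005=218400 | T(16,14)=5005+15·105=6580 | T(16,15)=105+15·1=120 | T(16,16)=1+15·0=1
i=17: T(17,14)=218400+16·6580=323680 | T(17,15)=6580+16·120=8500 | T(17,16)=120+16·1=136
i=18: T(18,15)=323680+17·8500=468180 | T(18,16)=8500+17·136=10812
Read c(18,15) = 468180, c(18,16) = 10812.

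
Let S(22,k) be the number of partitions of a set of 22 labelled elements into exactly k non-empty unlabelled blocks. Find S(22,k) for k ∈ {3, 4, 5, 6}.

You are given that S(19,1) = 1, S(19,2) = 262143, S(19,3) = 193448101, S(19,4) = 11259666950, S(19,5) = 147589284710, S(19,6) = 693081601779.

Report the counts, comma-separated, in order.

r20: T_20,1=1×1+0=1; T_20,2=2×262143+1=524287; T_20,3=3×193448101+262143=580606446; T_20,4=4×11259666950+193448101=45232115901; T_20,5=5×147589284710+11259666950=749206090500; T_20,6=6×693081601779+147589284710=4306078895384
r21: T_21,2=2×524287+1=1048575; T_21,3=3×580606446+524287=1742343625; T_21,4=4×45232115901+580606446=181509070050; T_21,5=5×749206090500+45232115901=3791262568401; T_21,6=6×4306078895384+749206090500=26585679462804
r22: T_22,3=3×1742343625+1048575=5228079450; T_22,4=4×181509070050+1742343625=727778623825; T_22,5=5×3791262568401+181509070050=19137821912055; T_22,6=6×26585679462804+3791262568401=163305339345225
Read S(22,3) = 5228079450, S(22,4) = 727778623825, S(22,5) = 19137821912055, S(22,6) = 163305339345225.

5228079450, 727778623825, 19137821912055, 163305339345225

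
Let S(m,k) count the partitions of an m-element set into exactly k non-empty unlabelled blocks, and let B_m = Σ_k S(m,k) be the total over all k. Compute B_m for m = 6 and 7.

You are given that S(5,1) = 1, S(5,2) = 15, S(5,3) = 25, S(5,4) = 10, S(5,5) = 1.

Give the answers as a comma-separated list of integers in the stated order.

203, 877

i=6: T(6,1)=0+1·1=1 | T(6,2)=1+2·15=31 | T(6,3)=15+3·25=90 | T(6,4)=25+4·10=65 | T(6,5)=10+5·1=15 | T(6,6)=1+6·0=1
i=7: T(7,1)=0+1·1=1 | T(7,2)=1+2·31=63 | T(7,3)=31+3·90=301 | T(7,4)=90+4·65=350 | T(7,5)=65+5·15=140 | T(7,6)=15+6·1=21 | T(7,7)=1+7·0=1
B_6 = ΣS(6,k) = 1+31+90+65+15+1 = 203
B_7 = ΣS(7,k) = 1+63+301+350+140+21+1 = 877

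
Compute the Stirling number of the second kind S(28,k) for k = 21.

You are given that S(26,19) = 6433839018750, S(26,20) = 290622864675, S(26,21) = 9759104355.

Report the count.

22653141490980

[27] T[27,20]:20*290622864675+6433839018750=12246296312250 · T[27,21]:21*9759104355+290622864675=495564056130
[28] T[28,21]:21*495564056130+12246296312250=22653141490980
Read S(28,21) = 22653141490980.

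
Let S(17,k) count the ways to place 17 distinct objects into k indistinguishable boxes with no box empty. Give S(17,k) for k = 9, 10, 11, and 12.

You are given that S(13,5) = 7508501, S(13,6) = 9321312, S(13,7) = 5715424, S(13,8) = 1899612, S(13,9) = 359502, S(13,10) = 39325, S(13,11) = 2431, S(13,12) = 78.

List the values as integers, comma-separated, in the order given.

i=14: T(14,6)=7508501+6·9321312=63436373 | T(14,7)=9321312+7·5715424=49329280 | T(14,8)=5715424+8·1899612=20912320 | T(14,9)=1899612+9·359502=5135130 | T(14,10)=359502+10·39325=752752 | T(14,11)=39325+11·2431=66066 | T(14,12)=2431+12·78=3367
i=15: T(15,7)=63436373+7·49329280=408741333 | T(15,8)=49329280+8·20912320=216627840 | T(15,9)=20912320+9·5135130=67128490 | T(15,10)=5135130+10·752752=12662650 | T(15,11)=752752+11·66066=1479478 | T(15,12)=66066+12·3367=106470
i=16: T(16,8)=408741333+8·216627840=2141764053 | T(16,9)=216627840+9·67128490=820784250 | T(16,10)=67128490+10·12662650=193754990 | T(16,11)=12662650+11·1479478=28936908 | T(16,12)=1479478+12·106470=2757118
i=17: T(17,9)=2141764053+9·820784250=9528822303 | T(17,10)=820784250+10·193754990=2758334150 | T(17,11)=193754990+11·28936908=512060978 | T(17,12)=28936908+12·2757118=62022324
Read S(17,9) = 9528822303, S(17,10) = 2758334150, S(17,11) = 512060978, S(17,12) = 62022324.

9528822303, 2758334150, 512060978, 62022324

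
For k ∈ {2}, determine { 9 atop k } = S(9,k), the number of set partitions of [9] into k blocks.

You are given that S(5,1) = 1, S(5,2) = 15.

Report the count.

i=6: T(6,1)=0+1·1=1 | T(6,2)=1+2·15=31
i=7: T(7,1)=0+1·1=1 | T(7,2)=1+2·31=63
i=8: T(8,1)=0+1·1=1 | T(8,2)=1+2·63=127
i=9: T(9,2)=1+2·127=255
Read S(9,2) = 255.

255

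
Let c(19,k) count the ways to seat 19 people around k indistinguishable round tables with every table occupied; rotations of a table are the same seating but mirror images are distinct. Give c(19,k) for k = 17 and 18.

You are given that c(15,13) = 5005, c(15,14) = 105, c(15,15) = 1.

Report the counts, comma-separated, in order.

[16] T[16,14]:15*105+5005=6580 · T[16,15]:15*1+105=120 · T[16,16]:15*0+1=1
[17] T[17,15]:16*120+6580=8500 · T[17,16]:16*1+120=136 · T[17,17]:16*0+1=1
[18] T[18,16]:17*136+8500=10812 · T[18,17]:17*1+136=153 · T[18,18]:17*0+1=1
[19] T[19,17]:18*153+10812=13566 · T[19,18]:18*1+153=171
Read c(19,17) = 13566, c(19,18) = 171.

13566, 171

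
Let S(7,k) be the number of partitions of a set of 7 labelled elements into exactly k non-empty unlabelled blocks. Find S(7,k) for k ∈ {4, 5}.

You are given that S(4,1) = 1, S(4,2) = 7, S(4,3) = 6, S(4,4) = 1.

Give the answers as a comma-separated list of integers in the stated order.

350, 140

@5  (5,2):7·2+1→15, (5,3):6·3+7→25, (5,4):1·4+6→10, (5,5):0·5+1→1
@6  (6,3):25·3+15→90, (6,4):10·4+25→65, (6,5):1·5+10→15
@7  (7,4):65·4+90→350, (7,5):15·5+65→140
Read S(7,4) = 350, S(7,5) = 140.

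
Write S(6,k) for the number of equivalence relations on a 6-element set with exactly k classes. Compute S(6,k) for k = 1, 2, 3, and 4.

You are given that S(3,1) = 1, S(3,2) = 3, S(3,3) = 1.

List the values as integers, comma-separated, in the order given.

r4: T_4,1=1×1+0=1; T_4,2=2×3+1=7; T_4,3=3×1+3=6; T_4,4=4×0+1=1
r5: T_5,1=1×1+0=1; T_5,2=2×7+1=15; T_5,3=3×6+7=25; T_5,4=4×1+6=10
r6: T_6,1=1×1+0=1; T_6,2=2×15+1=31; T_6,3=3×25+15=90; T_6,4=4×10+25=65
Read S(6,1) = 1, S(6,2) = 31, S(6,3) = 90, S(6,4) = 65.

1, 31, 90, 65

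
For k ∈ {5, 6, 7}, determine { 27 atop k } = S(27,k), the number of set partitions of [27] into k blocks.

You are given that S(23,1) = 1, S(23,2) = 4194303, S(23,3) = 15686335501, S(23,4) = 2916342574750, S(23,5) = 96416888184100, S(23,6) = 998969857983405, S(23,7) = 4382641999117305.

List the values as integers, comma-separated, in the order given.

row 24: T[24][2]=2·4194303+1=8388607  T[24][3]=3·15686335501+4194303=47063200806  T[24][4]=4·2916342574750+15686335501=11681056634501  T[24][5]=5·96416888184100+2916342574750=485000783495250  T[24][6]=6·998969857983405+96416888184100=6090236036084530  T[24][7]=7·4382641999117305+998969857983405=31677463851804540
row 25: T[25][3]=3·47063200806+8388607=141197991025  T[25][4]=4·11681056634501+47063200806=46771289738810  T[25][5]=5·485000783495250+11681056634501=2436684974110751  T[25][6]=6·6090236036084530+485000783495250=37026417000002430  T[25][7]=7·31677463851804540+6090236036084530=227832482998716310
row 26: T[26][4]=4·46771289738810+141197991025=187226356946265  T[26][5]=5·2436684974110751+46771289738810=12230196160292565  T[26][6]=6·37026417000002430+2436684974110751=224595186974125331  T[26][7]=7·227832482998716310+37026417000002430=1631853797991016600
row 27: T[27][5]=5·12230196160292565+187226356946265=61338207158409090  T[27][6]=6·224595186974125331+12230196160292565=1359801318005044551  T[27][7]=7·1631853797991016600+224595186974125331=11647571772911241531
Read S(27,5) = 61338207158409090, S(27,6) = 1359801318005044551, S(27,7) = 11647571772911241531.

61338207158409090, 1359801318005044551, 11647571772911241531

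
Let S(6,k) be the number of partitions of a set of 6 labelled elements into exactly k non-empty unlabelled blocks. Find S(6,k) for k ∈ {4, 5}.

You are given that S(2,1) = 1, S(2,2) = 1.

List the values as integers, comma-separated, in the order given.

65, 15

row 3: T[3][1]=1·1+0=1  T[3][2]=2·1+1=3  T[3][3]=3·0+1=1
row 4: T[4][2]=2·3+1=7  T[4][3]=3·1+3=6  T[4][4]=4·0+1=1
row 5: T[5][3]=3·6+7=25  T[5][4]=4·1+6=10  T[5][5]=5·0+1=1
row 6: T[6][4]=4·10+25=65  T[6][5]=5·1+10=15
Read S(6,4) = 65, S(6,5) = 15.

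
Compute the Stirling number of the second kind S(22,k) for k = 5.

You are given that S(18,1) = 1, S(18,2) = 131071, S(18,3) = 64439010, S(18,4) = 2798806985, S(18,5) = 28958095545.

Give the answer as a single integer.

[19] T[19,2]:2*131071+1=262143 · T[19,3]:3*64439010+131071=193448101 · T[19,4]:4*2798806985+64439010=11259666950 · T[19,5]:5*28958095545+2798806985=147589284710
[20] T[20,3]:3*193448101+262143=580606446 · T[20,4]:4*11259666950+193448101=45232115901 · T[20,5]:5*147589284710+11259666950=749206090500
[21] T[21,4]:4*45232115901+580606446=181509070050 · T[21,5]:5*749206090500+45232115901=3791262568401
[22] T[22,5]:5*3791262568401+181509070050=19137821912055
Read S(22,5) = 19137821912055.

19137821912055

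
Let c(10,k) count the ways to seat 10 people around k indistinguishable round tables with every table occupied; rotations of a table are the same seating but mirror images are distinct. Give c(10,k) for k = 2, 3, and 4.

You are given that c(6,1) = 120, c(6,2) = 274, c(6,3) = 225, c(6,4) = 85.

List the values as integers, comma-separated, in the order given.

i=7: T(7,1)=0+6·120=720 | T(7,2)=120+6·274=1764 | T(7,3)=274+6·225=1624 | T(7,4)=225+6·85=735
i=8: T(8,1)=0+7·720=5040 | T(8,2)=720+7·1764=13068 | T(8,3)=1764+7·1624=13132 | T(8,4)=1624+7·735=6769
i=9: T(9,1)=0+8·5040=40320 | T(9,2)=5040+8·13068=109584 | T(9,3)=13068+8·13132=118124 | T(9,4)=13132+8·6769=67284
i=10: T(10,2)=40320+9·109584=1026576 | T(10,3)=109584+9·118124=1172700 | T(10,4)=118124+9·67284=723680
Read c(10,2) = 1026576, c(10,3) = 1172700, c(10,4) = 723680.

1026576, 1172700, 723680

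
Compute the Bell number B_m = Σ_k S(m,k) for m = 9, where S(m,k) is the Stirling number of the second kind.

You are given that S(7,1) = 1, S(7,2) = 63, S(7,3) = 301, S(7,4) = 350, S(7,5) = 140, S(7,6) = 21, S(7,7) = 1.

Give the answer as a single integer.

21147

r8: T_8,1=1×1+0=1; T_8,2=2×63+1=127; T_8,3=3×301+63=966; T_8,4=4×350+301=1701; T_8,5=5×140+350=1050; T_8,6=6×21+140=266; T_8,7=7×1+21=28; T_8,8=8×0+1=1
r9: T_9,1=1×1+0=1; T_9,2=2×127+1=255; T_9,3=3×966+127=3025; T_9,4=4×1701+966=7770; T_9,5=5×1050+1701=6951; T_9,6=6×266+1050=2646; T_9,7=7×28+266=462; T_9,8=8×1+28=36; T_9,9=9×0+1=1
B_9 = ΣS(9,k) = 1+255+3025+7770+6951+2646+462+36+1 = 21147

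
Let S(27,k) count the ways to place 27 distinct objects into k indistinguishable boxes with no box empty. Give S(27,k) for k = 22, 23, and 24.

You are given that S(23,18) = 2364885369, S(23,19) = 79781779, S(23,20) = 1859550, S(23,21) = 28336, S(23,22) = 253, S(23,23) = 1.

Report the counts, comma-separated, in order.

15015551265, 333832005, 5265000

i=24: T(24,19)=2364885369+19·79781779=3880739170 | T(24,20)=79781779+20·1859550=116972779 | T(24,21)=1859550+21·28336=2454606 | T(24,22)=28336+22·253=33902 | T(24,23)=253+23·1=276 | T(24,24)=1+24·0=1
i=25: T(25,20)=3880739170+20·116972779=6220194750 | T(25,21)=116972779+21·2454606=168519505 | T(25,22)=2454606+22·33902=3200450 | T(25,23)=33902+23·276=40250 | T(25,24)=276+24·1=300
i=26: T(26,21)=6220194750+21·168519505=9759104355 | T(26,22)=168519505+22·3200450=238929405 | T(26,23)=3200450+23·40250=4126200 | T(26,24)=40250+24·300=47450
i=27: T(27,22)=9759104355+22·238929405=15015551265 | T(27,23)=238929405+23·4126200=333832005 | T(27,24)=4126200+24·47450=5265000
Read S(27,22) = 15015551265, S(27,23) = 333832005, S(27,24) = 5265000.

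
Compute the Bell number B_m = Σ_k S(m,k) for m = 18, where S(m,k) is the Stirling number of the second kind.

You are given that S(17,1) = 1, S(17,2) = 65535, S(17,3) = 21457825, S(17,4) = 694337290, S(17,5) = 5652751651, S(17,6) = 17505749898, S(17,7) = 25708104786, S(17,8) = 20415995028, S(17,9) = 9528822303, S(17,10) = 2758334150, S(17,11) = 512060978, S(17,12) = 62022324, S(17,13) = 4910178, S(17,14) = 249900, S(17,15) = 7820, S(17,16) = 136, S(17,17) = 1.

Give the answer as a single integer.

[18] T[18,1]:1*1+0=1 · T[18,2]:2*65535+1=131071 · T[18,3]:3*21457825+65535=64439010 · T[18,4]:4*694337290+21457825=2798806985 · T[18,5]:5*5652751651+694337290=28958095545 · T[18,6]:6*17505749898+5652751651=110687251039 · T[18,7]:7*25708104786+17505749898=197462483400 · T[18,8]:8*20415995028+25708104786=189036065010 · T[18,9]:9*9528822303+20415995028=106175395755 · T[18,10]:10*2758334150+9528822303=37112163803 · T[18,11]:11*512060978+2758334150=8391004908 · T[18,12]:12*62022324+512060978=1256328866 · T[18,13]:13*4910178+62022324=125854638 · T[18,14]:14*249900+4910178=8408778 · T[18,15]:15*7820+249900=367200 · T[18,16]:16*136+7820=9996 · T[18,17]:17*1+136=153 · T[18,18]:18*0+1=1
B_18 = ΣS(18,k) = 1+131071+64439010+2798806985+28958095545+110687251039+197462483400+189036065010+106175395755+37112163803+8391004908+1256328866+125854638+8408778+367200+9996+153+1 = 682076806159

682076806159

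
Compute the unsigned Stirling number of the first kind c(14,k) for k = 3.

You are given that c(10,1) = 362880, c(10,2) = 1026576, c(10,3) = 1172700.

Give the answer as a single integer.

row 11: T[11][1]=10·362880+0=3628800  T[11][2]=10·1026576+362880=10628640  T[11][3]=10·1172700+1026576=12753576
row 12: T[12][1]=11·3628800+0=39916800  T[12][2]=11·10628640+3628800=120543840  T[12][3]=11·12753576+10628640=150917976
row 13: T[13][2]=12·120543840+39916800=1486442880  T[13][3]=12·150917976+120543840=1931559552
row 14: T[14][3]=13·1931559552+1486442880=26596717056
Read c(14,3) = 26596717056.

26596717056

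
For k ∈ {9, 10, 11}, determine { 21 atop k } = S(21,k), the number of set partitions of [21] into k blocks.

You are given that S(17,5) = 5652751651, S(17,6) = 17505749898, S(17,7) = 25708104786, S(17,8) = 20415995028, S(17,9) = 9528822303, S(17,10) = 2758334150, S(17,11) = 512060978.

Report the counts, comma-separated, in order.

123272476465204, 71187132291275, 26826851689001

@18  (18,6):17505749898·6+5652751651→110687251039, (18,7):25708104786·7+17505749898→197462483400, (18,8):20415995028·8+25708104786→189036065010, (18,9):9528822303·9+20415995028→106175395755, (18,10):2758334150·10+9528822303→37112163803, (18,11):512060978·11+2758334150→8391004908
@19  (19,7):197462483400·7+110687251039→1492924634839, (19,8):189036065010·8+197462483400→1709751003480, (19,9):106175395755·9+189036065010→1144614626805, (19,10):37112163803·10+106175395755→477297033785, (19,11):8391004908·11+37112163803→129413217791
@20  (20,8):1709751003480·8+1492924634839→15170932662679, (20,9):1144614626805·9+1709751003480→12011282644725, (20,10):477297033785·10+1144614626805→5917584964655, (20,11):129413217791·11+477297033785→1900842429486
@21  (21,9):12011282644725·9+15170932662679→123272476465204, (21,10):5917584964655·10+12011282644725→71187132291275, (21,11):1900842429486·11+5917584964655→26826851689001
Read S(21,9) = 123272476465204, S(21,10) = 71187132291275, S(21,11) = 26826851689001.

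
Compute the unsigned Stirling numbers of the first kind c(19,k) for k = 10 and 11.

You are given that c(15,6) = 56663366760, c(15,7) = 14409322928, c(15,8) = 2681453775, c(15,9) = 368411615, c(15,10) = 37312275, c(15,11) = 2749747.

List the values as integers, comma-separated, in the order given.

14710753408923, 1661573386473

@16  (16,7):14409322928·15+56663366760→272803210680, (16,8):2681453775·15+14409322928→54631129553, (16,9):368411615·15+2681453775→8207628000, (16,10):37312275·15+368411615→928095740, (16,11):2749747·15+37312275→78558480
@17  (17,8):54631129553·16+272803210680→1146901283528, (17,9):8207628000·16+54631129553→185953177553, (17,10):928095740·16+8207628000→23057159840, (17,11):78558480·16+928095740→2185031420
@18  (18,9):185953177553·17+1146901283528→4308105301929, (18,10):23057159840·17+185953177553→577924894833, (18,11):2185031420·17+23057159840→60202693980
@19  (19,10):577924894833·18+4308105301929→14710753408923, (19,11):60202693980·18+577924894833→1661573386473
Read c(19,10) = 14710753408923, c(19,11) = 1661573386473.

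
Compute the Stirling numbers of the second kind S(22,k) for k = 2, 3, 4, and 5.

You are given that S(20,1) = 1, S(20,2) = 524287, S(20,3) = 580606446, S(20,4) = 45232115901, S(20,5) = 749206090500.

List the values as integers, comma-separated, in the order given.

r21: T_21,1=1×1+0=1; T_21,2=2×524287+1=1048575; T_21,3=3×580606446+524287=1742343625; T_21,4=4×45232115901+580606446=181509070050; T_21,5=5×749206090500+45232115901=3791262568401
r22: T_22,2=2×1048575+1=2097151; T_22,3=3×1742343625+1048575=5228079450; T_22,4=4×181509070050+1742343625=727778623825; T_22,5=5×3791262568401+181509070050=19137821912055
Read S(22,2) = 2097151, S(22,3) = 5228079450, S(22,4) = 727778623825, S(22,5) = 19137821912055.

2097151, 5228079450, 727778623825, 19137821912055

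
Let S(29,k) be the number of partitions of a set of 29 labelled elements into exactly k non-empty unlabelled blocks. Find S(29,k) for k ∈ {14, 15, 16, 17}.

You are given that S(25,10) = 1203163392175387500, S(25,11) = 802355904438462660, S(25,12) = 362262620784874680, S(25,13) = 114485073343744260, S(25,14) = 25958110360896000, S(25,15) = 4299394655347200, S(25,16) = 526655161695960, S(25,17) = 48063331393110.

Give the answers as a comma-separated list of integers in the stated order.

2534474684137526739000, 689692892575539953400, 140694950355081071520, 21818248085373723570

row 26: T[26][11]=11·802355904438462660+1203163392175387500=10029078340998476760  T[26][12]=12·362262620784874680+802355904438462660=5149507353856958820  T[26][13]=13·114485073343744260+362262620784874680=1850568574253550060  T[26][14]=14·25958110360896000+114485073343744260=477898618396288260  T[26][15]=15·4299394655347200+25958110360896000=90449030191104000  T[26][16]=16·526655161695960+4299394655347200=12725877242482560  T[26][17]=17·48063331393110+526655161695960=1343731795378830
row 27: T[27][12]=12·5149507353856958820+10029078340998476760=71823166587281982600  T[27][13]=13·1850568574253550060+5149507353856958820=29206898819153109600  T[27][14]=14·477898618396288260+1850568574253550060=8541149231801585700  T[27][15]=15·90449030191104000+477898618396288260=1834634071262848260  T[27][16]=16·12725877242482560+90449030191104000=294063066070824960  T[27][17]=17·1343731795378830+12725877242482560=35569317763922670
row 28: T[28][13]=13·29206898819153109600+71823166587281982600=451512851236272407400  T[28][14]=14·8541149231801585700+29206898819153109600=148782988064375309400  T[28][15]=15·1834634071262848260+8541149231801585700=36060660300744309600  T[28][16]=16·294063066070824960+1834634071262848260=6539643128396047620  T[28][17]=17·35569317763922670+294063066070824960=898741468057510350
row 29: T[29][14]=14·148782988064375309400+451512851236272407400=2534474684137526739000  T[29][15]=15·36060660300744309600+148782988064375309400=689692892575539953400  T[29][16]=16·6539643128396047620+36060660300744309600=140694950355081071520  T[29][17]=17·898741468057510350+6539643128396047620=21818248085373723570
Read S(29,14) = 2534474684137526739000, S(29,15) = 689692892575539953400, S(29,16) = 140694950355081071520, S(29,17) = 21818248085373723570.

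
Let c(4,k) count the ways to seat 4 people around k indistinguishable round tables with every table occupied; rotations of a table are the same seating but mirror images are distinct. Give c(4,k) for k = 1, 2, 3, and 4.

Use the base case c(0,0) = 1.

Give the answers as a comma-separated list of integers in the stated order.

6, 11, 6, 1

row 1: T[1][1]=0·0+1=1
row 2: T[2][1]=1·1+0=1  T[2][2]=1·0+1=1
row 3: T[3][1]=2·1+0=2  T[3][2]=2·1+1=3  T[3][3]=2·0+1=1
row 4: T[4][1]=3·2+0=6  T[4][2]=3·3+2=11  T[4][3]=3·1+3=6  T[4][4]=3·0+1=1
Read c(4,1) = 6, c(4,2) = 11, c(4,3) = 6, c(4,4) = 1.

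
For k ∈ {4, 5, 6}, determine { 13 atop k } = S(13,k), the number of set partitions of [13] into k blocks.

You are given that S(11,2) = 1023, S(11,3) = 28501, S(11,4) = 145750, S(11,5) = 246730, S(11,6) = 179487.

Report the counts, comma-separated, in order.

2532530, 7508501, 9321312

@12  (12,3):28501·3+1023→86526, (12,4):145750·4+28501→611501, (12,5):246730·5+145750→1379400, (12,6):179487·6+246730→1323652
@13  (13,4):611501·4+86526→2532530, (13,5):1379400·5+611501→7508501, (13,6):1323652·6+1379400→9321312
Read S(13,4) = 2532530, S(13,5) = 7508501, S(13,6) = 9321312.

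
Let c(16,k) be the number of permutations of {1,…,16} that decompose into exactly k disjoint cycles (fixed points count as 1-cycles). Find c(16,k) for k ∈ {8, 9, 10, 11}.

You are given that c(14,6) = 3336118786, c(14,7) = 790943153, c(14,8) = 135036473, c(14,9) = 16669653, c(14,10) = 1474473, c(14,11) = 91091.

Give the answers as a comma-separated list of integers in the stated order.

i=15: T(15,7)=3336118786+14·790943153=14409322928 | T(15,8)=790943153+14·135036473=2681453775 | T(15,9)=135036473+14·16669653=368411615 | T(15,10)=16669653+14·1474473=37312275 | T(15,11)=1474473+14·91091=2749747
i=16: T(16,8)=14409322928+15·2681453775=54631129553 | T(16,9)=2681453775+15·368411615=8207628000 | T(16,10)=368411615+15·37312275=928095740 | T(16,11)=37312275+15·2749747=78558480
Read c(16,8) = 54631129553, c(16,9) = 8207628000, c(16,10) = 928095740, c(16,11) = 78558480.

54631129553, 8207628000, 928095740, 78558480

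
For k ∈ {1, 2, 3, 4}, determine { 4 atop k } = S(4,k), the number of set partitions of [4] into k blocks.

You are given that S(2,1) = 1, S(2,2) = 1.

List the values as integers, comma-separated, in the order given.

row 3: T[3][1]=1·1+0=1  T[3][2]=2·1+1=3  T[3][3]=3·0+1=1
row 4: T[4][1]=1·1+0=1  T[4][2]=2·3+1=7  T[4][3]=3·1+3=6  T[4][4]=4·0+1=1
Read S(4,1) = 1, S(4,2) = 7, S(4,3) = 6, S(4,4) = 1.

1, 7, 6, 1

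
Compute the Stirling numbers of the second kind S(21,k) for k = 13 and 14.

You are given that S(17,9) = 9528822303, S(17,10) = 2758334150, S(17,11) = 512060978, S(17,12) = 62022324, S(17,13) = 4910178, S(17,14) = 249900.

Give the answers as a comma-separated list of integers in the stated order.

1204909218331, 149304004500

r18: T_18,10=10×2758334150+9528822303=37112163803; T_18,11=11×512060978+2758334150=8391004908; T_18,12=12×62022324+512060978=1256328866; T_18,13=13×4910178+62022324=125854638; T_18,14=14×249900+4910178=8408778
r19: T_19,11=11×8391004908+37112163803=129413217791; T_19,12=12×1256328866+8391004908=23466951300; T_19,13=13×125854638+1256328866=2892439160; T_19,14=14×8408778+125854638=243577530
r20: T_20,12=12×23466951300+129413217791=411016633391; T_20,13=13×2892439160+23466951300=61068660380; T_20,14=14×243577530+2892439160=6302524580
r21: T_21,13=13×61068660380+411016633391=1204909218331; T_21,14=14×6302524580+61068660380=149304004500
Read S(21,13) = 1204909218331, S(21,14) = 149304004500.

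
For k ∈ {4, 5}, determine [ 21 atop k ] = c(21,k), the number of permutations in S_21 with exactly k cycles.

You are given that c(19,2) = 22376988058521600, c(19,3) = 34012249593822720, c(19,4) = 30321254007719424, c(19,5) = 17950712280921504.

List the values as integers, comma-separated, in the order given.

12870931245150988800, 8037811822645051776

[20] T[20,3]:19*34012249593822720+22376988058521600=668609730341153280 · T[20,4]:19*30321254007719424+34012249593822720=610116075740491776 · T[20,5]:19*17950712280921504+30321254007719424=371384787345228000
[21] T[21,4]:20*610116075740491776+668609730341153280=12870931245150988800 · T[21,5]:20*371384787345228000+610116075740491776=8037811822645051776
Read c(21,4) = 12870931245150988800, c(21,5) = 8037811822645051776.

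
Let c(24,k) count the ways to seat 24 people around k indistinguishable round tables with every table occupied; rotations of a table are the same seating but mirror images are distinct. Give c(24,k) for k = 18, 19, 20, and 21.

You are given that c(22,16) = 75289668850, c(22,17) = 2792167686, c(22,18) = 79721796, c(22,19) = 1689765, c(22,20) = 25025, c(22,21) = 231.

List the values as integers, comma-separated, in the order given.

241276443496, 7234669596, 168423871, 2932776

i=23: T(23,17)=75289668850+22·2792167686=136717357942 | T(23,18)=2792167686+22·79721796=4546047198 | T(23,19)=79721796+22·1689765=116896626 | T(23,20)=1689765+22·25025=2240315 | T(23,21)=25025+22·231=30107
i=24: T(24,18)=136717357942+23·4546047198=241276443496 | T(24,19)=4546047198+23·116896626=7234669596 | T(24,20)=116896626+23·2240315=168423871 | T(24,21)=2240315+23·30107=2932776
Read c(24,18) = 241276443496, c(24,19) = 7234669596, c(24,20) = 168423871, c(24,21) = 2932776.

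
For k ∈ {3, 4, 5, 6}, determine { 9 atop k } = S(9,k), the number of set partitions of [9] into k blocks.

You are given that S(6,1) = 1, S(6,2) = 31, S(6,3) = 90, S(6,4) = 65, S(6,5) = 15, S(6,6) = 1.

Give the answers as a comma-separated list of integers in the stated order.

i=7: T(7,1)=0+1·1=1 | T(7,2)=1+2·31=63 | T(7,3)=31+3·90=301 | T(7,4)=90+4·65=350 | T(7,5)=65+5·15=140 | T(7,6)=15+6·1=21
i=8: T(8,2)=1+2·63=127 | T(8,3)=63+3·301=966 | T(8,4)=301+4·350=1701 | T(8,5)=350+5·140=1050 | T(8,6)=140+6·21=266
i=9: T(9,3)=127+3·966=3025 | T(9,4)=966+4·1701=7770 | T(9,5)=1701+5·1050=6951 | T(9,6)=1050+6·266=2646
Read S(9,3) = 3025, S(9,4) = 7770, S(9,5) = 6951, S(9,6) = 2646.

3025, 7770, 6951, 2646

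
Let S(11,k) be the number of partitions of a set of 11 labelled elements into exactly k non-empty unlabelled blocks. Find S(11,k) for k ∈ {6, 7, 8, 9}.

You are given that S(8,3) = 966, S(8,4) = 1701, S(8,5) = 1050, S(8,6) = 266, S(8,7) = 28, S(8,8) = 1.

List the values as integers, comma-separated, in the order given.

179487, 63987, 11880, 1155

r9: T_9,4=4×1701+966=7770; T_9,5=5×1050+1701=6951; T_9,6=6×266+1050=2646; T_9,7=7×28+266=462; T_9,8=8×1+28=36; T_9,9=9×0+1=1
r10: T_10,5=5×6951+7770=42525; T_10,6=6×2646+6951=22827; T_10,7=7×462+2646=5880; T_10,8=8×36+462=750; T_10,9=9×1+36=45
r11: T_11,6=6×22827+42525=179487; T_11,7=7×5880+22827=63987; T_11,8=8×750+5880=11880; T_11,9=9×45+750=1155
Read S(11,6) = 179487, S(11,7) = 63987, S(11,8) = 11880, S(11,9) = 1155.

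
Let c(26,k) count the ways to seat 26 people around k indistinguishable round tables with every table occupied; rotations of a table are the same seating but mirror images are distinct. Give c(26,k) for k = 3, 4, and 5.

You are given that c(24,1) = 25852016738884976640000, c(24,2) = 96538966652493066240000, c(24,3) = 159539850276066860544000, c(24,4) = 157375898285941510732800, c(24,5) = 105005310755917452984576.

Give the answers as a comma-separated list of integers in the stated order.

[25] T[25,2]:24*96538966652493066240000+25852016738884976640000=2342787216398718566400000 · T[25,3]:24*159539850276066860544000+96538966652493066240000=3925495373278097719296000 · T[25,4]:24*157375898285941510732800+159539850276066860544000=3936561409138663118131200 · T[25,5]:24*105005310755917452984576+157375898285941510732800=2677503356427960382362624
[26] T[26,3]:25*3925495373278097719296000+2342787216398718566400000=100480171548351161548800000 · T[26,4]:25*3936561409138663118131200+3925495373278097719296000=102339530601744675672576000 · T[26,5]:25*2677503356427960382362624+3936561409138663118131200=70874145319837672677196800
Read c(26,3) = 100480171548351161548800000, c(26,4) = 102339530601744675672576000, c(26,5) = 70874145319837672677196800.

100480171548351161548800000, 102339530601744675672576000, 70874145319837672677196800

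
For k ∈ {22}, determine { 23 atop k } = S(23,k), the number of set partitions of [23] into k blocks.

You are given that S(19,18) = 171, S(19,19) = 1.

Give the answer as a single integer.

253

row 20: T[20][19]=19·1+171=190  T[20][20]=20·0+1=1
row 21: T[21][20]=20·1+190=210  T[21][21]=21·0+1=1
row 22: T[22][21]=21·1+210=231  T[22][22]=22·0+1=1
row 23: T[23][22]=22·1+231=253
Read S(23,22) = 253.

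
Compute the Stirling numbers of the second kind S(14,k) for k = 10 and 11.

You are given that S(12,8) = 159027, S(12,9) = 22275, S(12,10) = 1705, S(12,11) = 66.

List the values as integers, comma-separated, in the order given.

[13] T[13,9]:9*22275+159027=359502 · T[13,10]:10*1705+22275=39325 · T[13,11]:11*66+1705=2431
[14] T[14,10]:10*39325+359502=752752 · T[14,11]:11*2431+39325=66066
Read S(14,10) = 752752, S(14,11) = 66066.

752752, 66066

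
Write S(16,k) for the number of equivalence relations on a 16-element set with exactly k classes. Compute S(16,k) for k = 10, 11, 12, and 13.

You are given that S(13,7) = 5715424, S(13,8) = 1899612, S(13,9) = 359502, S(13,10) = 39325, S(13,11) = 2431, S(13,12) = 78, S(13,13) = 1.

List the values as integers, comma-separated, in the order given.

row 14: T[14][8]=8·1899612+5715424=20912320  T[14][9]=9·359502+1899612=5135130  T[14][10]=10·39325+359502=752752  T[14][11]=11·2431+39325=66066  T[14][12]=12·78+2431=3367  T[14][13]=13·1+78=91
row 15: T[15][9]=9·5135130+20912320=67128490  T[15][10]=10·752752+5135130=12662650  T[15][11]=11·66066+752752=1479478  T[15][12]=12·3367+66066=106470  T[15][13]=13·91+3367=4550
row 16: T[16][10]=10·12662650+67128490=193754990  T[16][11]=11·1479478+12662650=28936908  T[16][12]=12·106470+1479478=2757118  T[16][13]=13·4550+106470=165620
Read S(16,10) = 193754990, S(16,11) = 28936908, S(16,12) = 2757118, S(16,13) = 165620.

193754990, 28936908, 2757118, 165620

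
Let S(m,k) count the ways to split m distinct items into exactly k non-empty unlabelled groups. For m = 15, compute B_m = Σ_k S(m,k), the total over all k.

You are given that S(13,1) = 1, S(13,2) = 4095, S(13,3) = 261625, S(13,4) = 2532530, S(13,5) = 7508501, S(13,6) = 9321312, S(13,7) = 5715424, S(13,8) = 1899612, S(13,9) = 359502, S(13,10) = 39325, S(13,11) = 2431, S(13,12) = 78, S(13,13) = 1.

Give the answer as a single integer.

1382958545

[14] T[14,1]:1*1+0=1 · T[14,2]:2*4095+1=8191 · T[14,3]:3*261625+4095=788970 · T[14,4]:4*2532530+261625=10391745 · T[14,5]:5*7508501+2532530=40075035 · T[14,6]:6*9321312+7508501=63436373 · T[14,7]:7*5715424+9321312=49329280 · T[14,8]:8*1899612+5715424=20912320 · T[14,9]:9*359502+1899612=5135130 · T[14,10]:10*39325+359502=752752 · T[14,11]:11*2431+39325=66066 · T[14,12]:12*78+2431=3367 · T[14,13]:13*1+78=91 · T[14,14]:14*0+1=1
[15] T[15,1]:1*1+0=1 · T[15,2]:2*8191+1=16383 · T[15,3]:3*788970+8191=2375101 · T[15,4]:4*10391745+788970=42355950 · T[15,5]:5*40075035+10391745=210766920 · T[15,6]:6*63436373+40075035=420693273 · T[15,7]:7*49329280+63436373=408741333 · T[15,8]:8*20912320+49329280=216627840 · T[15,9]:9*5135130+20912320=67128490 · T[15,10]:10*752752+5135130=12662650 · T[15,11]:11*66066+752752=1479478 · T[15,12]:12*3367+66066=106470 · T[15,13]:13*91+3367=4550 · T[15,14]:14*1+91=105 · T[15,15]:15*0+1=1
B_15 = ΣS(15,k) = 1+16383+2375101+42355950+210766920+420693273+408741333+216627840+67128490+12662650+1479478+106470+4550+105+1 = 1382958545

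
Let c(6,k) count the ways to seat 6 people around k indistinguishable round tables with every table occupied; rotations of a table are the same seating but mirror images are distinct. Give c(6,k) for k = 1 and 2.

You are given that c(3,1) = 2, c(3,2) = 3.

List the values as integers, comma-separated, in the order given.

120, 274

i=4: T(4,1)=0+3·2=6 | T(4,2)=2+3·3=11
i=5: T(5,1)=0+4·6=24 | T(5,2)=6+4·11=50
i=6: T(6,1)=0+5·24=120 | T(6,2)=24+5·50=274
Read c(6,1) = 120, c(6,2) = 274.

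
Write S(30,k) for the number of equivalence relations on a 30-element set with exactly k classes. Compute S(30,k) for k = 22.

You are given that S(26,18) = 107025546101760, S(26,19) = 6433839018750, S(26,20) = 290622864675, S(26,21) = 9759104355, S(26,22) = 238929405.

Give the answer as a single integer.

row 27: T[27][19]=19·6433839018750+107025546101760=229268487458010  T[27][20]=20·290622864675+6433839018750=12246296312250  T[27][21]=21·9759104355+290622864675=495564056130  T[27][22]=22·238929405+9759104355=15015551265
row 28: T[28][20]=20·12246296312250+229268487458010=474194413703010  T[28][21]=21·495564056130+12246296312250=22653141490980  T[28][22]=22·15015551265+495564056130=825906183960
row 29: T[29][21]=21·22653141490980+474194413703010=949910385013590  T[29][22]=22·825906183960+22653141490980=40823077538100
row 30: T[30][22]=22·40823077538100+949910385013590=1848018090851790
Read S(30,22) = 1848018090851790.

1848018090851790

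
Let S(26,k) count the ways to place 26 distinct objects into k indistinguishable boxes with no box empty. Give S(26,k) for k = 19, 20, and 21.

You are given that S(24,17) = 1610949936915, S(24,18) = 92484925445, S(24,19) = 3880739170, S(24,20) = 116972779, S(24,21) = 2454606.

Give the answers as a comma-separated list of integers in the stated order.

6433839018750, 290622864675, 9759104355

r25: T_25,18=18×92484925445+1610949936915=3275678594925; T_25,19=19×3880739170+92484925445=166218969675; T_25,20=20×116972779+3880739170=6220194750; T_25,21=21×2454606+116972779=168519505
r26: T_26,19=19×166218969675+3275678594925=6433839018750; T_26,20=20×6220194750+166218969675=290622864675; T_26,21=21×168519505+6220194750=9759104355
Read S(26,19) = 6433839018750, S(26,20) = 290622864675, S(26,21) = 9759104355.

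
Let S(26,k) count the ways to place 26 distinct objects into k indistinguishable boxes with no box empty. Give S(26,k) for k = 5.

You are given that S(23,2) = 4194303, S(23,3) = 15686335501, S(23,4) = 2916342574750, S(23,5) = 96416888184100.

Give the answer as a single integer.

12230196160292565

@24  (24,3):15686335501·3+4194303→47063200806, (24,4):2916342574750·4+15686335501→11681056634501, (24,5):96416888184100·5+2916342574750→485000783495250
@25  (25,4):11681056634501·4+47063200806→46771289738810, (25,5):485000783495250·5+11681056634501→2436684974110751
@26  (26,5):2436684974110751·5+46771289738810→12230196160292565
Read S(26,5) = 12230196160292565.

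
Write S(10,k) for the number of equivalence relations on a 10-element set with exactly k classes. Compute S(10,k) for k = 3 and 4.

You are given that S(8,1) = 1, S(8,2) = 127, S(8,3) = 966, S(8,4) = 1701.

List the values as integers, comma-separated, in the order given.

r9: T_9,2=2×127+1=255; T_9,3=3×966+127=3025; T_9,4=4×1701+966=7770
r10: T_10,3=3×3025+255=9330; T_10,4=4×7770+3025=34105
Read S(10,3) = 9330, S(10,4) = 34105.

9330, 34105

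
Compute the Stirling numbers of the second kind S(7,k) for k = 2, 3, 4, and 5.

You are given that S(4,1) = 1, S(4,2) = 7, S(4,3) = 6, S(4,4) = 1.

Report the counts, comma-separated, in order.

63, 301, 350, 140

row 5: T[5][1]=1·1+0=1  T[5][2]=2·7+1=15  T[5][3]=3·6+7=25  T[5][4]=4·1+6=10  T[5][5]=5·0+1=1
row 6: T[6][1]=1·1+0=1  T[6][2]=2·15+1=31  T[6][3]=3·25+15=90  T[6][4]=4·10+25=65  T[6][5]=5·1+10=15
row 7: T[7][2]=2·31+1=63  T[7][3]=3·90+31=301  T[7][4]=4·65+90=350  T[7][5]=5·15+65=140
Read S(7,2) = 63, S(7,3) = 301, S(7,4) = 350, S(7,5) = 140.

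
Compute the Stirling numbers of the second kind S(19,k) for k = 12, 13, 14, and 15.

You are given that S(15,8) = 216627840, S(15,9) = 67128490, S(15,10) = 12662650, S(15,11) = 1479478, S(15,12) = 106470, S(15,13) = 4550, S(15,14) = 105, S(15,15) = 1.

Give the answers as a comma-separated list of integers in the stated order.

23466951300, 2892439160, 243577530, 13916778

i=16: T(16,9)=216627840+9·67128490=820784250 | T(16,10)=67128490+10·12662650=193754990 | T(16,11)=12662650+11·1479478=28936908 | T(16,12)=1479478+12·106470=2757118 | T(16,13)=106470+13·4550=165620 | T(16,14)=4550+14·105=6020 | T(16,15)=105+15·1=120
i=17: T(17,10)=820784250+10·193754990=2758334150 | T(17,11)=193754990+11·28936908=512060978 | T(17,12)=28936908+12·2757118=62022324 | T(17,13)=2757118+13·165620=4910178 | T(17,14)=165620+14·6020=249900 | T(17,15)=6020+15·120=7820
i=18: T(18,11)=2758334150+11·512060978=8391004908 | T(18,12)=512060978+12·62022324=1256328866 | T(18,13)=62022324+13·4910178=125854638 | T(18,14)=4910178+14·249900=8408778 | T(18,15)=249900+15·7820=367200
i=19: T(19,12)=8391004908+12·1256328866=23466951300 | T(19,13)=1256328866+13·125854638=2892439160 | T(19,14)=125854638+14·8408778=243577530 | T(19,15)=8408778+15·367200=13916778
Read S(19,12) = 23466951300, S(19,13) = 2892439160, S(19,14) = 243577530, S(19,15) = 13916778.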